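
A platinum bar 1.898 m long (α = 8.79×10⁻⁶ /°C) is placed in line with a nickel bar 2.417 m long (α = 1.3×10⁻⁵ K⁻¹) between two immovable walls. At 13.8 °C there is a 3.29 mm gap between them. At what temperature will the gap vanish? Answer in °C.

T = 82.2 °C

Gap closes when ΔL₁ + ΔL₂ = 3.29 mm = 3.29×10⁻³ m
(α₁L₁ + α₂L₂)ΔT = g
α₁L₁ + α₂L₂ = 8.79×10⁻⁶×1.898 + 1.3×10⁻⁵×2.417 = 4.810442×10⁻⁵ m/K
ΔT = 3.29×10⁻³ / 4.810442×10⁻⁵ = 68.393 K
T = 13.8 + 68.393 = 82.193 °C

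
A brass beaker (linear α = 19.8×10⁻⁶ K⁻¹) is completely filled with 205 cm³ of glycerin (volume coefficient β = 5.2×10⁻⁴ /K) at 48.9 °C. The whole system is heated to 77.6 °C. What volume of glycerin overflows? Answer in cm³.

The beaker also expands: β_container ≈ 3α = 5.94×10⁻⁵ /K
Net overflow = V₀(β_liq − 3α_cont)ΔT
β − 3α = 5.20×10⁻⁴ − 5.94×10⁻⁵ = 4.606×10⁻⁴ /K; ΔT = 28.7 K
ΔV = 205 × 4.606×10⁻⁴ × 28.7 = 2.71 cm³

2.71 cm³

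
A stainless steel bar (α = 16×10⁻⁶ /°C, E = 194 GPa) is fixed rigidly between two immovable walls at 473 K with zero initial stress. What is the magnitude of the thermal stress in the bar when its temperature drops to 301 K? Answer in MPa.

σ = 534 MPa

Fully constrained: the free strain ε = αΔT is blocked, so σ = Eε = EαΔT.
|ΔT| = 172 K
σ = 194×10⁹ × 16×10⁻⁶ × 172 = 5.34×10⁸ Pa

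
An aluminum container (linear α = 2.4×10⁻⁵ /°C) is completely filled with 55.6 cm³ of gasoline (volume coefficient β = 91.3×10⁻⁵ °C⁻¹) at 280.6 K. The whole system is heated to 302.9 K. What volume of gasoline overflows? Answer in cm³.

The container also expands: β_container ≈ 3α = 7.2×10⁻⁵ /K
Net overflow = V₀(β_liq − 3α_cont)ΔT
β − 3α = 9.13×10⁻⁴ − 7.2×10⁻⁵ = 8.41×10⁻⁴ /K; ΔT = 22.3 K
ΔV = 55.6 × 8.41×10⁻⁴ × 22.3 = 1.04 cm³

1.04 cm³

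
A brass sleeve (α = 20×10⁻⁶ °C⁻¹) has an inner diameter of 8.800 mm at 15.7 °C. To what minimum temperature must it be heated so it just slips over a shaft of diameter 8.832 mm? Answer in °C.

T = 198 °C

Required Δd = 8.832 − 8.800 = 0.032 mm
Δd = αd₀ΔT ⇒ ΔT = Δd/(αd₀) = 0.032 / (20×10⁻⁶ × 8.800) = 181.82 K
T_min = 15.7 + 181.82 = 197.52 °C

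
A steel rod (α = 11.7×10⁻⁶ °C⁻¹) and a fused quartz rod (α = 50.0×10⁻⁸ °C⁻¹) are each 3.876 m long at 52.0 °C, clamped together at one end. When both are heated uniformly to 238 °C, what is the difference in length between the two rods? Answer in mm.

8.07 mm

ΔT = 186.0 K
steel: ΔL = 11.7×10⁻⁶ × 3.876 m × 186.0 = 8.4350×10⁻³ m = 8.4350 mm
fused quartz: ΔL = 50.0×10⁻⁸ × 3.876 m × 186.0 = 3.6047×10⁻⁴ m = 0.36047 mm
difference = 8.4350 − 0.36047 = 8.07453 mm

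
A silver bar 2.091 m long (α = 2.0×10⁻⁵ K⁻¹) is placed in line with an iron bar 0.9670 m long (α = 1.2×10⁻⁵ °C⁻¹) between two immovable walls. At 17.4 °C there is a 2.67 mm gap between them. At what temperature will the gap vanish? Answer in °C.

T = 67.4 °C

α₁L₁ = 4.182×10⁻⁵ m/K, α₂L₂ = 1.1604×10⁻⁵ m/K → total 5.3424×10⁻⁵ m/K
ΔT = g/(α₁L₁+α₂L₂) = 2.67×10⁻³ / 5.3424×10⁻⁵ = 49.978 K
T = 17.4 + 49.978 = 67.378 °C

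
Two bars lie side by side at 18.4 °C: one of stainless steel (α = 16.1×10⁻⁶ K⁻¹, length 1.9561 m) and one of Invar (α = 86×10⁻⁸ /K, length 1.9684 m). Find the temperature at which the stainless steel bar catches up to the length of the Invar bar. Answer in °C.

Equal length when α₁L₁ΔT − α₂L₂ΔT = L₂ − L₁ = 1.23×10⁻² m
α₁L₁ = 3.149321×10⁻⁵, α₂L₂ = 1.692824×10⁻⁶ → Δ(αL) = 2.9800386×10⁻⁵ m/K
ΔT = 1.23×10⁻² / 2.9800386×10⁻⁵ = 412.746 K, so T = 18.4 + 412.746 = 431.146 °C

T = 431.1 °C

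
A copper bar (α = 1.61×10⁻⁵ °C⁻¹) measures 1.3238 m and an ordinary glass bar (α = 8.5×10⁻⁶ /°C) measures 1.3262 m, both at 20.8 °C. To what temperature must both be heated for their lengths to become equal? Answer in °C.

T = 259.8 °C

L₁(1 + α₁ΔT) = L₂(1 + α₂ΔT) ⇒ ΔT = (L₂ − L₁)/(α₁L₁ − α₂L₂)
L₂ − L₁ = 1.3262 − 1.3238 = 2.40×10⁻³ m
α₁L₁ − α₂L₂ = 1.61×10⁻⁵×1.3238 − 8.5×10⁻⁶×1.3262 = 1.004048×10⁻⁵ m/K
ΔT = 2.40×10⁻³ / 1.004048×10⁻⁵ = 239.032 K
T = 20.8 + 239.032 = 259.832 °C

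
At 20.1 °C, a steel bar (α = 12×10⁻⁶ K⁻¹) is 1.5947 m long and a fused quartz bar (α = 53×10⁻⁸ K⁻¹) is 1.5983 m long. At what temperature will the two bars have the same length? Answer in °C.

T = 216.9 °C

Equal length when α₁L₁ΔT − α₂L₂ΔT = L₂ − L₁ = 3.60×10⁻³ m
α₁L₁ = 1.91364×10⁻⁵, α₂L₂ = 8.47099×10⁻⁷ → Δ(αL) = 1.8289301×10⁻⁵ m/K
ΔT = 3.60×10⁻³ / 1.8289301×10⁻⁵ = 196.836 K, so T = 20.1 + 196.836 = 216.936 °C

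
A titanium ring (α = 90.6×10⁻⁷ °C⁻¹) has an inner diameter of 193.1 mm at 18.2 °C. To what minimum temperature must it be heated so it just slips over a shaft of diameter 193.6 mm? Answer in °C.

Required Δd = 193.6 − 193.1 = 0.5 mm
Δd = αd₀ΔT ⇒ ΔT = Δd/(αd₀) = 0.5 / (90.6×10⁻⁷ × 193.1) = 285.80 K
T_min = 18.2 + 285.80 = 304.00 °C

T = 304 °C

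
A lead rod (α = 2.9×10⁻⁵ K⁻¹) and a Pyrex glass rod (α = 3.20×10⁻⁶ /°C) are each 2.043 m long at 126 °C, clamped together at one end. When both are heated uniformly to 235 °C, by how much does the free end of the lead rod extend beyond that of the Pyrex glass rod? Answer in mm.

5.75 mm

ΔT = 109 K
lead: ΔL = 2.9×10⁻⁵ × 2.043 m × 109 = 6.4579×10⁻³ m = 6.4579 mm
Pyrex glass: ΔL = 3.20×10⁻⁶ × 2.043 m × 109 = 7.1260×10⁻⁴ m = 0.71260 mm
difference = 6.4579 − 0.71260 = 5.7453 mm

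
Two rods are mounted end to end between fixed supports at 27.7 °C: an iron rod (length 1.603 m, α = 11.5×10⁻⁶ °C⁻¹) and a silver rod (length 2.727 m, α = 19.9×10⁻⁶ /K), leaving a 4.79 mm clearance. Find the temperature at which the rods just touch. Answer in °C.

T = 93.6 °C

α₁L₁ = 1.84345×10⁻⁵ m/K, α₂L₂ = 5.42673×10⁻⁵ m/K → total 7.27018×10⁻⁵ m/K
ΔT = g/(α₁L₁+α₂L₂) = 4.79×10⁻³ / 7.27018×10⁻⁵ = 65.886 K
T = 27.7 + 65.886 = 93.586 °C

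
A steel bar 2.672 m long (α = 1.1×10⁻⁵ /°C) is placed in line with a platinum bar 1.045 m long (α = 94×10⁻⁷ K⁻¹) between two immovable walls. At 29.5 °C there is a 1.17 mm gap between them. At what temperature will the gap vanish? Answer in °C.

T = 59.3 °C

α₁L₁ = 2.9392×10⁻⁵ m/K, α₂L₂ = 9.823×10⁻⁶ m/K → total 3.9215×10⁻⁵ m/K
ΔT = g/(α₁L₁+α₂L₂) = 1.17×10⁻³ / 3.9215×10⁻⁵ = 29.836 K
T = 29.5 + 29.836 = 59.336 °C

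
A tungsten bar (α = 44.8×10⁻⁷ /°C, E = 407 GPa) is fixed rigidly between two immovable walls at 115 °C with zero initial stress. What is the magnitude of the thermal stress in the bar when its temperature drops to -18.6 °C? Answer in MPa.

Fully constrained: the free strain ε = αΔT is blocked, so σ = Eε = EαΔT.
|ΔT| = 133.6 K
σ = 407×10⁹ × 44.8×10⁻⁷ × 133.6 = 2.44×10⁸ Pa

σ = 244 MPa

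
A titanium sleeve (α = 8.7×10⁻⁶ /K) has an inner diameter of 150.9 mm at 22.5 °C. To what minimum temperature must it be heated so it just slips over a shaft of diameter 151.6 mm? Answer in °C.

T = 556 °C

Required Δd = 151.6 − 150.9 = 0.7 mm
Δd = αd₀ΔT ⇒ ΔT = Δd/(αd₀) = 0.7 / (8.7×10⁻⁶ × 150.9) = 533.20 K
T_min = 22.5 + 533.20 = 555.70 °C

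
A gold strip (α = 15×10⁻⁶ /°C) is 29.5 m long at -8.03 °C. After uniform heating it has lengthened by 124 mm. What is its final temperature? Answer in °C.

T = 272 °C

ΔL = αL₀ΔT ⇒ ΔT = ΔL / (αL₀)
ΔT = 124×10⁻³ m / (15×10⁻⁶ × 29.5 m) = 280.23 K
T = -8.03 + 280.23 = 272.20 °C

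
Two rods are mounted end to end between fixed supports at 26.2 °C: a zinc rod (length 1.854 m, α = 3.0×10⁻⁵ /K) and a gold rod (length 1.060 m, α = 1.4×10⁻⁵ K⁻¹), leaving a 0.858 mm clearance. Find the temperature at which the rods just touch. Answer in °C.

Gap closes when ΔL₁ + ΔL₂ = 0.858 mm = 8.58×10⁻⁴ m
(α₁L₁ + α₂L₂)ΔT = g
α₁L₁ + α₂L₂ = 3.0×10⁻⁵×1.854 + 1.4×10⁻⁵×1.060 = 7.046×10⁻⁵ m/K
ΔT = 8.58×10⁻⁴ / 7.046×10⁻⁵ = 12.177 K
T = 26.2 + 12.177 = 38.377 °C

T = 38.4 °C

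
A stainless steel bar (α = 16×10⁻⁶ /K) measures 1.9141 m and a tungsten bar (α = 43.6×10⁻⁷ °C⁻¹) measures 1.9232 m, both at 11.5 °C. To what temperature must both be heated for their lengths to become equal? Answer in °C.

T = 420.7 °C

Equal length when α₁L₁ΔT − α₂L₂ΔT = L₂ − L₁ = 9.10×10⁻³ m
α₁L₁ = 3.06256×10⁻⁵, α₂L₂ = 8.385152×10⁻⁶ → Δ(αL) = 2.2240448×10⁻⁵ m/K
ΔT = 9.10×10⁻³ / 2.2240448×10⁻⁵ = 409.164 K, so T = 11.5 + 409.164 = 420.664 °C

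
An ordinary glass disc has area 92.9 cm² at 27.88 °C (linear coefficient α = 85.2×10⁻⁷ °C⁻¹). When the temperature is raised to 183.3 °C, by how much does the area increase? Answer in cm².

ΔA = 0.246 cm²

Area coefficient ≈ 2α; |ΔT| = 155.42 K
ΔA = 2αA₀ΔT = 2(85.2×10⁻⁷)(92.9)(155.42) = 0.246 cm²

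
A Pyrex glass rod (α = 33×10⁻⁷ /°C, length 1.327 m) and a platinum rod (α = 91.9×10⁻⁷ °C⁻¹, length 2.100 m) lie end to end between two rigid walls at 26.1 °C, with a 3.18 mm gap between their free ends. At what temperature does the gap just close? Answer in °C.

T = 160 °C

Gap closes when ΔL₁ + ΔL₂ = 3.18 mm = 3.18×10⁻³ m
(α₁L₁ + α₂L₂)ΔT = g
α₁L₁ + α₂L₂ = 33×10⁻⁷×1.327 + 91.9×10⁻⁷×2.100 = 2.36781×10⁻⁵ m/K
ΔT = 3.18×10⁻³ / 2.36781×10⁻⁵ = 134.30 K
T = 26.1 + 134.30 = 160.40 °C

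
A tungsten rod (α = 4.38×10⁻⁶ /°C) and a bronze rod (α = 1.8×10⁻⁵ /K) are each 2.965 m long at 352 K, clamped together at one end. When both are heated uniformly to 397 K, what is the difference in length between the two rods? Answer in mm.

1.82 mm

ΔT = 45 K
tungsten: ΔL = 4.38×10⁻⁶ × 2.965 m × 45 = 5.8440×10⁻⁴ m = 0.58440 mm
bronze: ΔL = 1.8×10⁻⁵ × 2.965 m × 45 = 2.4017×10⁻³ m = 2.4017 mm
difference = 2.4017 − 0.58440 = 1.8173 mm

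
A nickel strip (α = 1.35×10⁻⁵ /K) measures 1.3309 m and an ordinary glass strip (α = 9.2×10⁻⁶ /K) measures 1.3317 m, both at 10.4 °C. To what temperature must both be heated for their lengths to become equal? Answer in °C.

L₁(1 + α₁ΔT) = L₂(1 + α₂ΔT) ⇒ ΔT = (L₂ − L₁)/(α₁L₁ − α₂L₂)
L₂ − L₁ = 1.3317 − 1.3309 = 8.00×10⁻⁴ m
α₁L₁ − α₂L₂ = 1.35×10⁻⁵×1.3309 − 9.2×10⁻⁶×1.3317 = 5.71551×10⁻⁶ m/K
ΔT = 8.00×10⁻⁴ / 5.71551×10⁻⁶ = 139.970 K
T = 10.4 + 139.970 = 150.370 °C

T = 150.4 °C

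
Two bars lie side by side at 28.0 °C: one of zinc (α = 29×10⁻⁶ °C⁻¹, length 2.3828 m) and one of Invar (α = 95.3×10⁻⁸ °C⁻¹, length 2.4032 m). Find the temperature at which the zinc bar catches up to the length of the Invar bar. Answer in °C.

T = 333.3 °C

L₁(1 + α₁ΔT) = L₂(1 + α₂ΔT) ⇒ ΔT = (L₂ − L₁)/(α₁L₁ − α₂L₂)
L₂ − L₁ = 2.4032 − 2.3828 = 2.04×10⁻² m
α₁L₁ − α₂L₂ = 29×10⁻⁶×2.3828 − 95.3×10⁻⁸×2.4032 = 6.68109504×10⁻⁵ m/K
ΔT = 2.04×10⁻² / 6.68109504×10⁻⁵ = 305.339 K
T = 28.0 + 305.339 = 333.339 °C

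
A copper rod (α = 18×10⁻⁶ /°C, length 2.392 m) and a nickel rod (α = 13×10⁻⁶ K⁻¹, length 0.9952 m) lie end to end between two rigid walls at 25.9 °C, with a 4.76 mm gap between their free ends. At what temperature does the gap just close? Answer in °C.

Gap closes when ΔL₁ + ΔL₂ = 4.76 mm = 4.76×10⁻³ m
(α₁L₁ + α₂L₂)ΔT = g
α₁L₁ + α₂L₂ = 18×10⁻⁶×2.392 + 13×10⁻⁶×0.9952 = 5.59936×10⁻⁵ m/K
ΔT = 4.76×10⁻³ / 5.59936×10⁻⁵ = 85.01 K
T = 25.9 + 85.01 = 110.91 °C

T = 111 °C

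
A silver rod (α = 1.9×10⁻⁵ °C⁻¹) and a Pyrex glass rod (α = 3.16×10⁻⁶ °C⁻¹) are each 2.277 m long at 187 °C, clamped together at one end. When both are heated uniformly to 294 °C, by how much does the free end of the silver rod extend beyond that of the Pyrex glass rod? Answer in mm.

3.86 mm

ΔT = 107 K
silver: ΔL = 1.9×10⁻⁵ × 2.277 m × 107 = 4.6291×10⁻³ m = 4.6291 mm
Pyrex glass: ΔL = 3.16×10⁻⁶ × 2.277 m × 107 = 7.6990×10⁻⁴ m = 0.76990 mm
difference = 4.6291 − 0.76990 = 3.8592 mm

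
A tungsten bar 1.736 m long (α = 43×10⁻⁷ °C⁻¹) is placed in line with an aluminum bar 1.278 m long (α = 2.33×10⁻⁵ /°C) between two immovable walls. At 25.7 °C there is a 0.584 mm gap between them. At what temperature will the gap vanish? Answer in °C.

T = 41.4 °C

α₁L₁ = 7.4648×10⁻⁶ m/K, α₂L₂ = 2.97774×10⁻⁵ m/K → total 3.72422×10⁻⁵ m/K
ΔT = g/(α₁L₁+α₂L₂) = 5.84×10⁻⁴ / 3.72422×10⁻⁵ = 15.681 K
T = 25.7 + 15.681 = 41.381 °C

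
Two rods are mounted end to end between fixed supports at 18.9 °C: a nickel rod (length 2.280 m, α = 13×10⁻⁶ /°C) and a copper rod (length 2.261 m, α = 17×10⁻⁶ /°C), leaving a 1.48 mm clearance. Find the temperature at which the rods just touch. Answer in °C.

α₁L₁ = 2.964×10⁻⁵ m/K, α₂L₂ = 3.8437×10⁻⁵ m/K → total 6.8077×10⁻⁵ m/K
ΔT = g/(α₁L₁+α₂L₂) = 1.48×10⁻³ / 6.8077×10⁻⁵ = 21.740 K
T = 18.9 + 21.740 = 40.640 °C

T = 40.6 °C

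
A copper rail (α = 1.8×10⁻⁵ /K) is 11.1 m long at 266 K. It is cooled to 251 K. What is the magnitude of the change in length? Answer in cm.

|ΔT| = |251 − 266| = 15 K
ΔL = αL₀ΔT = (1.8×10⁻⁵)(11.1)(15) = 3.00×10⁻³ m

ΔL = 0.300 cm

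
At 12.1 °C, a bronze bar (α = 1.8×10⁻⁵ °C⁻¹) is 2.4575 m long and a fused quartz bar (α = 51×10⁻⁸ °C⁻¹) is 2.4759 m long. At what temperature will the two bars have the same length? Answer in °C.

T = 440.3 °C

Equal length when α₁L₁ΔT − α₂L₂ΔT = L₂ − L₁ = 1.84×10⁻² m
α₁L₁ = 4.4235×10⁻⁵, α₂L₂ = 1.262709×10⁻⁶ → Δ(αL) = 4.2972291×10⁻⁵ m/K
ΔT = 1.84×10⁻² / 4.2972291×10⁻⁵ = 428.183 K, so T = 12.1 + 428.183 = 440.283 °C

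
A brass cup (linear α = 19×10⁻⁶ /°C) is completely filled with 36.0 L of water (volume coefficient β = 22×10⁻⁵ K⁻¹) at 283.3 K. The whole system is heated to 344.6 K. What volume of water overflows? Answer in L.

The cup also expands: β_container ≈ 3α = 5.7×10⁻⁵ /K
Net overflow = V₀(β_liq − 3α_cont)ΔT
β − 3α = 2.20×10⁻⁴ − 5.7×10⁻⁵ = 1.63×10⁻⁴ /K; ΔT = 61.3 K
ΔV = 36.0 × 1.63×10⁻⁴ × 61.3 = 0.360 L

0.360 L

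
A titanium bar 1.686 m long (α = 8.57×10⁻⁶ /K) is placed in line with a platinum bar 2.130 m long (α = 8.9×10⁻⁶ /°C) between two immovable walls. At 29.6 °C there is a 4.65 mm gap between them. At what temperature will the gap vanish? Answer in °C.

T = 169 °C

α₁L₁ = 1.444902×10⁻⁵ m/K, α₂L₂ = 1.8957×10⁻⁵ m/K → total 3.340602×10⁻⁵ m/K
ΔT = g/(α₁L₁+α₂L₂) = 4.65×10⁻³ / 3.340602×10⁻⁵ = 139.20 K
T = 29.6 + 139.20 = 168.80 °C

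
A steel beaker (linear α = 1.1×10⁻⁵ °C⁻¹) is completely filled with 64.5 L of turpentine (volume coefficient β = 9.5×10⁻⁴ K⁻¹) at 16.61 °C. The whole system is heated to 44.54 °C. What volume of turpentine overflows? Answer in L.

1.65 L

The beaker also expands: β_container ≈ 3α = 3.3×10⁻⁵ /K
Net overflow = V₀(β_liq − 3α_cont)ΔT
β − 3α = 9.50×10⁻⁴ − 3.3×10⁻⁵ = 9.17×10⁻⁴ /K; ΔT = 27.93 K
ΔV = 64.5 × 9.17×10⁻⁴ × 27.93 = 1.65 L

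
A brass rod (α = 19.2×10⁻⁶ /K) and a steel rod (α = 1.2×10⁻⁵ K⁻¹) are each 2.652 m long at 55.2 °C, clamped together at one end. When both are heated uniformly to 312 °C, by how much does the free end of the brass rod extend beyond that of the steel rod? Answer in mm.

ΔT = 256.8 K
brass: ΔL = 19.2×10⁻⁶ × 2.652 m × 256.8 = 1.3076×10⁻² m = 13.076 mm
steel: ΔL = 1.2×10⁻⁵ × 2.652 m × 256.8 = 8.1724×10⁻³ m = 8.1724 mm
difference = 13.076 − 8.1724 = 4.9036 mm

4.90 mm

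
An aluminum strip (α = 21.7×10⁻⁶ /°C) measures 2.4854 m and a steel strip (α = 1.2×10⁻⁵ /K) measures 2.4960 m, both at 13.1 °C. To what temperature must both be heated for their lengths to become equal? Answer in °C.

Equal length when α₁L₁ΔT − α₂L₂ΔT = L₂ − L₁ = 1.06×10⁻² m
α₁L₁ = 5.393318×10⁻⁵, α₂L₂ = 2.9952×10⁻⁵ → Δ(αL) = 2.398118×10⁻⁵ m/K
ΔT = 1.06×10⁻² / 2.398118×10⁻⁵ = 442.013 K, so T = 13.1 + 442.013 = 455.113 °C

T = 455.1 °C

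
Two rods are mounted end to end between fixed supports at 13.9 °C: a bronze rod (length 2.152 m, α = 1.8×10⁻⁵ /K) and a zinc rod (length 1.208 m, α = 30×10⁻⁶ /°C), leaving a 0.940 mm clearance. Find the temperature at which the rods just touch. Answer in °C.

T = 26.4 °C

α₁L₁ = 3.8736×10⁻⁵ m/K, α₂L₂ = 3.624×10⁻⁵ m/K → total 7.4976×10⁻⁵ m/K
ΔT = g/(α₁L₁+α₂L₂) = 9.40×10⁻⁴ / 7.4976×10⁻⁵ = 12.537 K
T = 13.9 + 12.537 = 26.437 °C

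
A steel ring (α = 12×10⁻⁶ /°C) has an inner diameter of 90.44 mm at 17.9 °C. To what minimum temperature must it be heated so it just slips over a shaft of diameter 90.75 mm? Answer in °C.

T = 304 °C

Required Δd = 90.75 − 90.44 = 0.31 mm
Δd = αd₀ΔT ⇒ ΔT = Δd/(αd₀) = 0.31 / (12×10⁻⁶ × 90.44) = 285.64 K
T_min = 17.9 + 285.64 = 303.54 °C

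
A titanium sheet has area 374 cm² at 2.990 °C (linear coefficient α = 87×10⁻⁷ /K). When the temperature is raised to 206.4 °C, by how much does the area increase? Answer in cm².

Area coefficient ≈ 2α; |ΔT| = 203.410 K
ΔA = 2αA₀ΔT = 2(87×10⁻⁷)(374)(203.410) = 1.32 cm²

ΔA = 1.32 cm²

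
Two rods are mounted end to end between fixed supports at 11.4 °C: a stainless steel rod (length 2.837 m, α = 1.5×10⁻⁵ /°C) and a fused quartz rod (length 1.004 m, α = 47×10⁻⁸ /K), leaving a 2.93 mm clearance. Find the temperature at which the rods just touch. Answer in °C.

Gap closes when ΔL₁ + ΔL₂ = 2.93 mm = 2.93×10⁻³ m
(α₁L₁ + α₂L₂)ΔT = g
α₁L₁ + α₂L₂ = 1.5×10⁻⁵×2.837 + 47×10⁻⁸×1.004 = 4.302688×10⁻⁵ m/K
ΔT = 2.93×10⁻³ / 4.302688×10⁻⁵ = 68.097 K
T = 11.4 + 68.097 = 79.497 °C

T = 79.5 °C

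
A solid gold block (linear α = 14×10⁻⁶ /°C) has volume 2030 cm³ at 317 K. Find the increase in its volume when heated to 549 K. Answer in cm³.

Isotropic solid: β ≈ 3α = 4.2×10⁻⁵ /K; ΔT = 232 K
ΔV = 3αV₀ΔT = 3(14×10⁻⁶)(2030)(232) = 19.8 cm³

ΔV = 19.8 cm³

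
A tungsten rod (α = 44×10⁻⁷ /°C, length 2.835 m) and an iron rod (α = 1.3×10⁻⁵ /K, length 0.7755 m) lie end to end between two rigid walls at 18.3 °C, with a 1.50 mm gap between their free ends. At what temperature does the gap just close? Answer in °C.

α₁L₁ = 1.2474×10⁻⁵ m/K, α₂L₂ = 1.00815×10⁻⁵ m/K → total 2.25555×10⁻⁵ m/K
ΔT = g/(α₁L₁+α₂L₂) = 1.50×10⁻³ / 2.25555×10⁻⁵ = 66.503 K
T = 18.3 + 66.503 = 84.803 °C

T = 84.8 °C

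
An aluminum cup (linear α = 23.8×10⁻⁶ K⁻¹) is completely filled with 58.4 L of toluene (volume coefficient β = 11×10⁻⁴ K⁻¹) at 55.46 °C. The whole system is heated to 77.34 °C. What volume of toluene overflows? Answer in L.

1.31 L

The cup also expands: β_container ≈ 3α = 7.14×10⁻⁵ /K
Net overflow = V₀(β_liq − 3α_cont)ΔT
β − 3α = 1.10×10⁻³ − 7.14×10⁻⁵ = 1.0286×10⁻³ /K; ΔT = 21.88 K
ΔV = 58.4 × 1.0286×10⁻³ × 21.88 = 1.31 L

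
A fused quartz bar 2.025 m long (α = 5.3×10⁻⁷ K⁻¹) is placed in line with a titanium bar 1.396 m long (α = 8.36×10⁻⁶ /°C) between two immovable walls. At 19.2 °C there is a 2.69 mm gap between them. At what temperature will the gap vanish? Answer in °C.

α₁L₁ = 1.07325×10⁻⁶ m/K, α₂L₂ = 1.167056×10⁻⁵ m/K → total 1.274381×10⁻⁵ m/K
ΔT = g/(α₁L₁+α₂L₂) = 2.69×10⁻³ / 1.274381×10⁻⁵ = 211.08 K
T = 19.2 + 211.08 = 230.28 °C

T = 230 °C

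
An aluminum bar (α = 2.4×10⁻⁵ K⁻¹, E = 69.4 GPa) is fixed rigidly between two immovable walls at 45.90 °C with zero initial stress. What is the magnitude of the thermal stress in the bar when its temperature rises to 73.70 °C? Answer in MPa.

Fully constrained: the free strain ε = αΔT is blocked, so σ = Eε = EαΔT.
|ΔT| = 27.80 K
σ = 69.4×10⁹ × 2.4×10⁻⁵ × 27.80 = 4.63×10⁷ Pa

σ = 46.3 MPa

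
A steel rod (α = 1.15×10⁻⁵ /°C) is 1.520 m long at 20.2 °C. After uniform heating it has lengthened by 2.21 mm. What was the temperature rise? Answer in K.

ΔL = αL₀ΔT ⇒ ΔT = ΔL / (αL₀)
ΔT = 2.21×10⁻³ m / (1.15×10⁻⁵ × 1.520 m) = 126.43 K

ΔT = 126 K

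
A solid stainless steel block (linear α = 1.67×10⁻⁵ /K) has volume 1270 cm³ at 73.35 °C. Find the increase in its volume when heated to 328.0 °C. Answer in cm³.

ΔV = 16.2 cm³

Isotropic solid: β ≈ 3α = 5.0×10⁻⁵ /K; ΔT = 254.65 K
ΔV = 3αV₀ΔT = 3(1.67×10⁻⁵)(1270)(254.65) = 16.2 cm³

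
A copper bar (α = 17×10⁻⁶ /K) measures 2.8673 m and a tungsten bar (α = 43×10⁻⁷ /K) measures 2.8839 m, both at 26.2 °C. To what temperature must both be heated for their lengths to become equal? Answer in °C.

T = 483.0 °C

Equal length when α₁L₁ΔT − α₂L₂ΔT = L₂ − L₁ = 1.66×10⁻² m
α₁L₁ = 4.87441×10⁻⁵, α₂L₂ = 1.240077×10⁻⁵ → Δ(αL) = 3.634333×10⁻⁵ m/K
ΔT = 1.66×10⁻² / 3.634333×10⁻⁵ = 456.755 K, so T = 26.2 + 456.755 = 482.955 °C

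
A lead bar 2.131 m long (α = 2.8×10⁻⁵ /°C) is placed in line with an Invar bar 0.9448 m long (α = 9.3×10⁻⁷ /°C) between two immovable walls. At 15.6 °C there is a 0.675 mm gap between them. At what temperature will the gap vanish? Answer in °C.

T = 26.7 °C

Gap closes when ΔL₁ + ΔL₂ = 0.675 mm = 6.75×10⁻⁴ m
(α₁L₁ + α₂L₂)ΔT = g
α₁L₁ + α₂L₂ = 2.8×10⁻⁵×2.131 + 9.3×10⁻⁷×0.9448 = 6.0546664×10⁻⁵ m/K
ΔT = 6.75×10⁻⁴ / 6.0546664×10⁻⁵ = 11.148 K
T = 15.6 + 11.148 = 26.748 °C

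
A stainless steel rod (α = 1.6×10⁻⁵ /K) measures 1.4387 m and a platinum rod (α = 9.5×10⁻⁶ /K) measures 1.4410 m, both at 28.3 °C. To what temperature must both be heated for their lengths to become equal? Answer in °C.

T = 274.8 °C

L₁(1 + α₁ΔT) = L₂(1 + α₂ΔT) ⇒ ΔT = (L₂ − L₁)/(α₁L₁ − α₂L₂)
L₂ − L₁ = 1.4410 − 1.4387 = 2.30×10⁻³ m
α₁L₁ − α₂L₂ = 1.6×10⁻⁵×1.4387 − 9.5×10⁻⁶×1.4410 = 9.3297×10⁻⁶ m/K
ΔT = 2.30×10⁻³ / 9.3297×10⁻⁶ = 246.525 K
T = 28.3 + 246.525 = 274.825 °C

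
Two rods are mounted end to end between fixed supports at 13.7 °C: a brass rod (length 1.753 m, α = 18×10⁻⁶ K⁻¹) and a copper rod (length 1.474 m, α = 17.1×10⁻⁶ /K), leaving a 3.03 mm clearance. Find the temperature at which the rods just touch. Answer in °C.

T = 67.1 °C

α₁L₁ = 3.1554×10⁻⁵ m/K, α₂L₂ = 2.52054×10⁻⁵ m/K → total 5.67594×10⁻⁵ m/K
ΔT = g/(α₁L₁+α₂L₂) = 3.03×10⁻³ / 5.67594×10⁻⁵ = 53.383 K
T = 13.7 + 53.383 = 67.083 °C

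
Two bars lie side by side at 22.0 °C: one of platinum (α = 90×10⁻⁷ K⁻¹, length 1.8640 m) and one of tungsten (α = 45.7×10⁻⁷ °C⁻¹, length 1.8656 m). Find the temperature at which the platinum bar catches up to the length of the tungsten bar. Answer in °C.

T = 215.9 °C

L₁(1 + α₁ΔT) = L₂(1 + α₂ΔT) ⇒ ΔT = (L₂ − L₁)/(α₁L₁ − α₂L₂)
L₂ − L₁ = 1.8656 − 1.8640 = 1.60×10⁻³ m
α₁L₁ − α₂L₂ = 90×10⁻⁷×1.8640 − 45.7×10⁻⁷×1.8656 = 8.250208×10⁻⁶ m/K
ΔT = 1.60×10⁻³ / 8.250208×10⁻⁶ = 193.935 K
T = 22.0 + 193.935 = 215.935 °C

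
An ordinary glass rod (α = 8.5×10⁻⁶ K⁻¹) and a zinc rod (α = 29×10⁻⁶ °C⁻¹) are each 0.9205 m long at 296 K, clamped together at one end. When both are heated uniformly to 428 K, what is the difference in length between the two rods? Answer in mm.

2.49 mm

ΔT = 132 K
ordinary glass: ΔL = 8.5×10⁻⁶ × 0.9205 m × 132 = 1.0328×10⁻³ m = 1.0328 mm
zinc: ΔL = 29×10⁻⁶ × 0.9205 m × 132 = 3.5237×10⁻³ m = 3.5237 mm
difference = 3.5237 − 1.0328 = 2.4909 mm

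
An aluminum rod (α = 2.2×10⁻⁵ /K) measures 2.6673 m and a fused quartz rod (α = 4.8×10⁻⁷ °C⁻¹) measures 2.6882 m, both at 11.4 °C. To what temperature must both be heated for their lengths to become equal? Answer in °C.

Equal length when α₁L₁ΔT − α₂L₂ΔT = L₂ − L₁ = 2.09×10⁻² m
α₁L₁ = 5.86806×10⁻⁵, α₂L₂ = 1.290336×10⁻⁶ → Δ(αL) = 5.7390264×10⁻⁵ m/K
ΔT = 2.09×10⁻² / 5.7390264×10⁻⁵ = 364.173 K, so T = 11.4 + 364.173 = 375.573 °C

T = 375.6 °C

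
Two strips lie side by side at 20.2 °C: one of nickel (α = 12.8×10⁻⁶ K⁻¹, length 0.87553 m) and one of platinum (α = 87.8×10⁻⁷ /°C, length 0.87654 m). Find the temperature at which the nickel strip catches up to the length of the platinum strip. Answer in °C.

T = 307.9 °C

L₁(1 + α₁ΔT) = L₂(1 + α₂ΔT) ⇒ ΔT = (L₂ − L₁)/(α₁L₁ − α₂L₂)
L₂ − L₁ = 0.87654 − 0.87553 = 1.01×10⁻³ m
α₁L₁ − α₂L₂ = 12.8×10⁻⁶×0.87553 − 87.8×10⁻⁷×0.87654 = 3.5107628×10⁻⁶ m/K
ΔT = 1.01×10⁻³ / 3.5107628×10⁻⁶ = 287.687 K
T = 20.2 + 287.687 = 307.887 °C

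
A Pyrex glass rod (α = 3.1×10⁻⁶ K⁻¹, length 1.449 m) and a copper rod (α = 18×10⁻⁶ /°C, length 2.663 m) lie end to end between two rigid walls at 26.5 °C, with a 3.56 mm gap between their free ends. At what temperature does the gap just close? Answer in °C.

Gap closes when ΔL₁ + ΔL₂ = 3.56 mm = 3.56×10⁻³ m
(α₁L₁ + α₂L₂)ΔT = g
α₁L₁ + α₂L₂ = 3.1×10⁻⁶×1.449 + 18×10⁻⁶×2.663 = 5.24259×10⁻⁵ m/K
ΔT = 3.56×10⁻³ / 5.24259×10⁻⁵ = 67.905 K
T = 26.5 + 67.905 = 94.405 °C

T = 94.4 °C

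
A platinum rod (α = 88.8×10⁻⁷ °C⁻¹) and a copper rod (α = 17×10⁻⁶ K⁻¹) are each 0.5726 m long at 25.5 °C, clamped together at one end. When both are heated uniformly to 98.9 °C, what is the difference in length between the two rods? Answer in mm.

ΔT = 73.4 K
platinum: ΔL = 88.8×10⁻⁷ × 0.5726 m × 73.4 = 3.7322×10⁻⁴ m = 0.37322 mm
copper: ΔL = 17×10⁻⁶ × 0.5726 m × 73.4 = 7.1449×10⁻⁴ m = 0.71449 mm
difference = 0.71449 − 0.37322 = 0.34127 mm

0.341 mm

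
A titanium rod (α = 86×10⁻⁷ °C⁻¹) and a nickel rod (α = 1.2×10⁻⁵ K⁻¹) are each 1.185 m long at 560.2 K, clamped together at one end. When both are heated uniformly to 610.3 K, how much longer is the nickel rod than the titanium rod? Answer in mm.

0.202 mm

ΔT = 50.1 K
titanium: ΔL = 86×10⁻⁷ × 1.185 m × 50.1 = 5.1057×10⁻⁴ m = 0.51057 mm
nickel: ΔL = 1.2×10⁻⁵ × 1.185 m × 50.1 = 7.1242×10⁻⁴ m = 0.71242 mm
difference = 0.71242 − 0.51057 = 0.20185 mm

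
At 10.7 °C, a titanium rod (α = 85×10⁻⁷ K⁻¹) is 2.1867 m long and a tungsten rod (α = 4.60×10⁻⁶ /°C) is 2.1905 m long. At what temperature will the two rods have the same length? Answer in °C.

T = 457.2 °C

L₁(1 + α₁ΔT) = L₂(1 + α₂ΔT) ⇒ ΔT = (L₂ − L₁)/(α₁L₁ − α₂L₂)
L₂ − L₁ = 2.1905 − 2.1867 = 3.80×10⁻³ m
α₁L₁ − α₂L₂ = 85×10⁻⁷×2.1867 − 4.60×10⁻⁶×2.1905 = 8.51065×10⁻⁶ m/K
ΔT = 3.80×10⁻³ / 8.51065×10⁻⁶ = 446.499 K
T = 10.7 + 446.499 = 457.199 °C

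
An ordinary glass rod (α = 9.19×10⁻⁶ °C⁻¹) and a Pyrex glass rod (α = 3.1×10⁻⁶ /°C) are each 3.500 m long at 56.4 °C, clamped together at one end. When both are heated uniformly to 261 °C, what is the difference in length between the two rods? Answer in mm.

ΔT = 204.6 K
ordinary glass: ΔL = 9.19×10⁻⁶ × 3.500 m × 204.6 = 6.5810×10⁻³ m = 6.5810 mm
Pyrex glass: ΔL = 3.1×10⁻⁶ × 3.500 m × 204.6 = 2.2199×10⁻³ m = 2.2199 mm
difference = 6.5810 − 2.2199 = 4.3611 mm

4.36 mm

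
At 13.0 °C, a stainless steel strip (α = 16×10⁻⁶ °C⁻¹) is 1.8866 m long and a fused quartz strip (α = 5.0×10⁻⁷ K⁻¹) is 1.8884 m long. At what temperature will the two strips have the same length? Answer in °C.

T = 74.56 °C

Equal length when α₁L₁ΔT − α₂L₂ΔT = L₂ − L₁ = 1.80×10⁻³ m
α₁L₁ = 3.01856×10⁻⁵, α₂L₂ = 9.442×10⁻⁷ → Δ(αL) = 2.92414×10⁻⁵ m/K
ΔT = 1.80×10⁻³ / 2.92414×10⁻⁵ = 61.5566 K, so T = 13.0 + 61.5566 = 74.5566 °C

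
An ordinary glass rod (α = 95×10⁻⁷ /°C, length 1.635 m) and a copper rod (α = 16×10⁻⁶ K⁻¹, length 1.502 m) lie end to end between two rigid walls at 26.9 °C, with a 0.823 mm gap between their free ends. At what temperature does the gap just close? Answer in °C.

α₁L₁ = 1.55325×10⁻⁵ m/K, α₂L₂ = 2.4032×10⁻⁵ m/K → total 3.95645×10⁻⁵ m/K
ΔT = g/(α₁L₁+α₂L₂) = 8.23×10⁻⁴ / 3.95645×10⁻⁵ = 20.801 K
T = 26.9 + 20.801 = 47.701 °C

T = 47.7 °C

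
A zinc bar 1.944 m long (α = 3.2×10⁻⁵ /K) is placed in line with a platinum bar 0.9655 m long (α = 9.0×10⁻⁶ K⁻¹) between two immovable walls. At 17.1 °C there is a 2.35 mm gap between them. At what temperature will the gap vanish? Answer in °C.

Gap closes when ΔL₁ + ΔL₂ = 2.35 mm = 2.35×10⁻³ m
(α₁L₁ + α₂L₂)ΔT = g
α₁L₁ + α₂L₂ = 3.2×10⁻⁵×1.944 + 9.0×10⁻⁶×0.9655 = 7.08975×10⁻⁵ m/K
ΔT = 2.35×10⁻³ / 7.08975×10⁻⁵ = 33.146 K
T = 17.1 + 33.146 = 50.246 °C

T = 50.2 °C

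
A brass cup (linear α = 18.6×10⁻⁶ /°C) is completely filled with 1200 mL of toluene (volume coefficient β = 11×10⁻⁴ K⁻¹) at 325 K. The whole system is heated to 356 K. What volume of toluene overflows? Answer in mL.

38.8 mL

The cup also expands: β_container ≈ 3α = 5.58×10⁻⁵ /K
Net overflow = V₀(β_liq − 3α_cont)ΔT
β − 3α = 1.10×10⁻³ − 5.58×10⁻⁵ = 1.0442×10⁻³ /K; ΔT = 31 K
ΔV = 1200 × 1.0442×10⁻³ × 31 = 38.8 mL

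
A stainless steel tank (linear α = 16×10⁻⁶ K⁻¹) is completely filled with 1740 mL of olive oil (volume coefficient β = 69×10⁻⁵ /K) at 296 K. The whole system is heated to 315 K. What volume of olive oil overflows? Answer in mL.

The tank also expands: β_container ≈ 3α = 4.8×10⁻⁵ /K
Net overflow = V₀(β_liq − 3α_cont)ΔT
β − 3α = 6.90×10⁻⁴ − 4.8×10⁻⁵ = 6.42×10⁻⁴ /K; ΔT = 19 K
ΔV = 1740 × 6.42×10⁻⁴ × 19 = 21.2 mL

21.2 mL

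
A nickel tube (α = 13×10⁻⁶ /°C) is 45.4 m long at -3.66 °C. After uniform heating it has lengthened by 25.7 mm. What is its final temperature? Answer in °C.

ΔL = αL₀ΔT ⇒ ΔT = ΔL / (αL₀)
ΔT = 25.7×10⁻³ m / (13×10⁻⁶ × 45.4 m) = 43.545 K
T = -3.66 + 43.545 = 39.885 °C

T = 39.9 °C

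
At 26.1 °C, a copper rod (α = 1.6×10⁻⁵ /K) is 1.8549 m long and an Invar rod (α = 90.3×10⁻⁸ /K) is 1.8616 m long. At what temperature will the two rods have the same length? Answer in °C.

Equal length when α₁L₁ΔT − α₂L₂ΔT = L₂ − L₁ = 6.70×10⁻³ m
α₁L₁ = 2.96784×10⁻⁵, α₂L₂ = 1.6810248×10⁻⁶ → Δ(αL) = 2.79973752×10⁻⁵ m/K
ΔT = 6.70×10⁻³ / 2.79973752×10⁻⁵ = 239.308 K, so T = 26.1 + 239.308 = 265.408 °C

T = 265.4 °C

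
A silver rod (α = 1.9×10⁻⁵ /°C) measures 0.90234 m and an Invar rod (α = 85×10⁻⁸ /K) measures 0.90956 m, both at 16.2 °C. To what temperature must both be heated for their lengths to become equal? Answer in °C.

L₁(1 + α₁ΔT) = L₂(1 + α₂ΔT) ⇒ ΔT = (L₂ − L₁)/(α₁L₁ − α₂L₂)
L₂ − L₁ = 0.90956 − 0.90234 = 7.22×10⁻³ m
α₁L₁ − α₂L₂ = 1.9×10⁻⁵×0.90234 − 85×10⁻⁸×0.90956 = 1.6371334×10⁻⁵ m/K
ΔT = 7.22×10⁻³ / 1.6371334×10⁻⁵ = 441.015 K
T = 16.2 + 441.015 = 457.215 °C

T = 457.2 °C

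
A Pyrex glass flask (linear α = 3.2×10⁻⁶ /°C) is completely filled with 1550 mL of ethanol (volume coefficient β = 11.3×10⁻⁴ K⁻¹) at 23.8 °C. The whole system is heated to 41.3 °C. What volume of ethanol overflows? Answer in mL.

30.4 mL

The flask also expands: β_container ≈ 3α = 9.6×10⁻⁶ /K
Net overflow = V₀(β_liq − 3α_cont)ΔT
β − 3α = 1.13×10⁻³ − 9.6×10⁻⁶ = 1.1204×10⁻³ /K; ΔT = 17.5 K
ΔV = 1550 × 1.1204×10⁻³ × 17.5 = 30.4 mL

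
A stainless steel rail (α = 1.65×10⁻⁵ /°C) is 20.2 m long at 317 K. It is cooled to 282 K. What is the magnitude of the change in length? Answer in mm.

ΔL = 11.7 mm

|ΔT| = |282 − 317| = 35 K
ΔL = αL₀ΔT = (1.65×10⁻⁵)(20.2)(35) = 1.17×10⁻² m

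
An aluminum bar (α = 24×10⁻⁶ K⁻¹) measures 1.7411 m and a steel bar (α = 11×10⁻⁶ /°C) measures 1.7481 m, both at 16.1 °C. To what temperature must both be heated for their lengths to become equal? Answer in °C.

L₁(1 + α₁ΔT) = L₂(1 + α₂ΔT) ⇒ ΔT = (L₂ − L₁)/(α₁L₁ − α₂L₂)
L₂ − L₁ = 1.7481 − 1.7411 = 7.00×10⁻³ m
α₁L₁ − α₂L₂ = 24×10⁻⁶×1.7411 − 11×10⁻⁶×1.7481 = 2.25573×10⁻⁵ m/K
ΔT = 7.00×10⁻³ / 2.25573×10⁻⁵ = 310.321 K
T = 16.1 + 310.321 = 326.421 °C

T = 326.4 °C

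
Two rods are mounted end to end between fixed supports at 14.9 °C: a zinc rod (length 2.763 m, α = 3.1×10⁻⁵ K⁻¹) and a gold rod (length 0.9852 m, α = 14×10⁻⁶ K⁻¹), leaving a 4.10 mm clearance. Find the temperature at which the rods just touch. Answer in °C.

Gap closes when ΔL₁ + ΔL₂ = 4.10 mm = 4.10×10⁻³ m
(α₁L₁ + α₂L₂)ΔT = g
α₁L₁ + α₂L₂ = 3.1×10⁻⁵×2.763 + 14×10⁻⁶×0.9852 = 9.94458×10⁻⁵ m/K
ΔT = 4.10×10⁻³ / 9.94458×10⁻⁵ = 41.228 K
T = 14.9 + 41.228 = 56.128 °C

T = 56.1 °C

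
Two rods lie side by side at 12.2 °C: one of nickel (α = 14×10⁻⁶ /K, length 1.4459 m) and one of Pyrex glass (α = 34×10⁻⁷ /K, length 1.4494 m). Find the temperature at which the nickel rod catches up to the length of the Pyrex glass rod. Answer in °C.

T = 240.7 °C

L₁(1 + α₁ΔT) = L₂(1 + α₂ΔT) ⇒ ΔT = (L₂ − L₁)/(α₁L₁ − α₂L₂)
L₂ − L₁ = 1.4494 − 1.4459 = 3.50×10⁻³ m
α₁L₁ − α₂L₂ = 14×10⁻⁶×1.4459 − 34×10⁻⁷×1.4494 = 1.531464×10⁻⁵ m/K
ΔT = 3.50×10⁻³ / 1.531464×10⁻⁵ = 228.539 K
T = 12.2 + 228.539 = 240.739 °C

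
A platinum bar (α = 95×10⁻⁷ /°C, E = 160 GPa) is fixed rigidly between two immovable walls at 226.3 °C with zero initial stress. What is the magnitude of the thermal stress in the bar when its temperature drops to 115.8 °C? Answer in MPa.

σ = 168 MPa

Fully constrained: the free strain ε = αΔT is blocked, so σ = Eε = EαΔT.
|ΔT| = 110.5 K
σ = 160×10⁹ × 95×10⁻⁷ × 110.5 = 1.68×10⁸ Pa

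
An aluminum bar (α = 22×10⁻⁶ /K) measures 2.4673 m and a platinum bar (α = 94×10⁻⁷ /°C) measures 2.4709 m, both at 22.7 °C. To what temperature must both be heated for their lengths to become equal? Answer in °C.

T = 138.6 °C

L₁(1 + α₁ΔT) = L₂(1 + α₂ΔT) ⇒ ΔT = (L₂ − L₁)/(α₁L₁ − α₂L₂)
L₂ − L₁ = 2.4709 − 2.4673 = 3.60×10⁻³ m
α₁L₁ − α₂L₂ = 22×10⁻⁶×2.4673 − 94×10⁻⁷×2.4709 = 3.105414×10⁻⁵ m/K
ΔT = 3.60×10⁻³ / 3.105414×10⁻⁵ = 115.927 K
T = 22.7 + 115.927 = 138.627 °C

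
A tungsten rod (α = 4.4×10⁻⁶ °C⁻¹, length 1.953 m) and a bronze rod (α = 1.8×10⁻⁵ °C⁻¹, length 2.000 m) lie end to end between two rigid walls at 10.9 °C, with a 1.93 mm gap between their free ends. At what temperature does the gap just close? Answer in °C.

T = 54.2 °C

Gap closes when ΔL₁ + ΔL₂ = 1.93 mm = 1.93×10⁻³ m
(α₁L₁ + α₂L₂)ΔT = g
α₁L₁ + α₂L₂ = 4.4×10⁻⁶×1.953 + 1.8×10⁻⁵×2.000 = 4.45932×10⁻⁵ m/K
ΔT = 1.93×10⁻³ / 4.45932×10⁻⁵ = 43.280 K
T = 10.9 + 43.280 = 54.180 °C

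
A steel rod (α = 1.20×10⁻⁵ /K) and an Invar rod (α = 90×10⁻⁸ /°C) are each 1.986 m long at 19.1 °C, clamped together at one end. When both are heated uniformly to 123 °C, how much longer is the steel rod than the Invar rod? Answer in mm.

ΔT = 103.9 K
steel: ΔL = 1.20×10⁻⁵ × 1.986 m × 103.9 = 2.4761×10⁻³ m = 2.4761 mm
Invar: ΔL = 90×10⁻⁸ × 1.986 m × 103.9 = 1.8571×10⁻⁴ m = 0.18571 mm
difference = 2.4761 − 0.18571 = 2.29039 mm

2.29 mm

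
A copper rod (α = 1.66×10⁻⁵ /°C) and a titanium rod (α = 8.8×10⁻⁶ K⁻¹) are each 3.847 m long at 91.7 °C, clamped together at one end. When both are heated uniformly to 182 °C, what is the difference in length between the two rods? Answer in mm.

ΔT = 90.3 K
copper: ΔL = 1.66×10⁻⁵ × 3.847 m × 90.3 = 5.7666×10⁻³ m = 5.7666 mm
titanium: ΔL = 8.8×10⁻⁶ × 3.847 m × 90.3 = 3.0570×10⁻³ m = 3.0570 mm
difference = 5.7666 − 3.0570 = 2.7096 mm

2.71 mm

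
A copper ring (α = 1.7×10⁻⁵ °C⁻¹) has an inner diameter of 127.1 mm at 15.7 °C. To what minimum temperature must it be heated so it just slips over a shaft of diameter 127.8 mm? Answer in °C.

T = 340 °C

Required Δd = 127.8 − 127.1 = 0.7 mm
Δd = αd₀ΔT ⇒ ΔT = Δd/(αd₀) = 0.7 / (1.7×10⁻⁵ × 127.1) = 323.97 K
T_min = 15.7 + 323.97 = 339.67 °C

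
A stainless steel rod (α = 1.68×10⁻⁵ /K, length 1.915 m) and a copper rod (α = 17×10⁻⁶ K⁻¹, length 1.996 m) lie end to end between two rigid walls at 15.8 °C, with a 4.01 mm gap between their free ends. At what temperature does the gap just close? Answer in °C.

α₁L₁ = 3.2172×10⁻⁵ m/K, α₂L₂ = 3.3932×10⁻⁵ m/K → total 6.6104×10⁻⁵ m/K
ΔT = g/(α₁L₁+α₂L₂) = 4.01×10⁻³ / 6.6104×10⁻⁵ = 60.662 K
T = 15.8 + 60.662 = 76.462 °C

T = 76.5 °C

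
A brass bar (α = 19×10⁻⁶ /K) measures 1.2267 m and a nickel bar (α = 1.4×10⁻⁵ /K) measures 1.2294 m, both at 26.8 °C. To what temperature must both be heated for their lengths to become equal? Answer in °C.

T = 469.7 °C

L₁(1 + α₁ΔT) = L₂(1 + α₂ΔT) ⇒ ΔT = (L₂ − L₁)/(α₁L₁ − α₂L₂)
L₂ − L₁ = 1.2294 − 1.2267 = 2.70×10⁻³ m
α₁L₁ − α₂L₂ = 19×10⁻⁶×1.2267 − 1.4×10⁻⁵×1.2294 = 6.0957×10⁻⁶ m/K
ΔT = 2.70×10⁻³ / 6.0957×10⁻⁶ = 442.935 K
T = 26.8 + 442.935 = 469.735 °C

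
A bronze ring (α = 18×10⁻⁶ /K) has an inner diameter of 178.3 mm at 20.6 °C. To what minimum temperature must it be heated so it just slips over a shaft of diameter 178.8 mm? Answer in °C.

T = 176 °C

Required Δd = 178.8 − 178.3 = 0.5 mm
Δd = αd₀ΔT ⇒ ΔT = Δd/(αd₀) = 0.5 / (18×10⁻⁶ × 178.3) = 155.79 K
T_min = 20.6 + 155.79 = 176.39 °C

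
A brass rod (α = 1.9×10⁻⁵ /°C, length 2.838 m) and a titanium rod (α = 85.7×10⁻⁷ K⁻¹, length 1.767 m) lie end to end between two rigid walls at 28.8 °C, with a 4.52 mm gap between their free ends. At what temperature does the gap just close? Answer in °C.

α₁L₁ = 5.3922×10⁻⁵ m/K, α₂L₂ = 1.514319×10⁻⁵ m/K → total 6.906519×10⁻⁵ m/K
ΔT = g/(α₁L₁+α₂L₂) = 4.52×10⁻³ / 6.906519×10⁻⁵ = 65.445 K
T = 28.8 + 65.445 = 94.245 °C

T = 94.2 °C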